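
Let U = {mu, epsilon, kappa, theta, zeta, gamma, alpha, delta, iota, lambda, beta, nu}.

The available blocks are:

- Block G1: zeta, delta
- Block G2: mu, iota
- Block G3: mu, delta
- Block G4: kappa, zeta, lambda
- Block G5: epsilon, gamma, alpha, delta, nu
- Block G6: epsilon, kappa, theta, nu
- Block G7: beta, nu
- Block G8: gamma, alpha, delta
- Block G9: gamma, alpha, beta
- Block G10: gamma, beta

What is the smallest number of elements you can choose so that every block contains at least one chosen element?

4

H = {mu, kappa, delta, beta} meets every block (each contains at least one member of H), and |H| = 4.
The blocks G1, G2, G6, G9 are pairwise disjoint, so any hitting set needs a separate element for each — at least 4. Hence 4 is optimal.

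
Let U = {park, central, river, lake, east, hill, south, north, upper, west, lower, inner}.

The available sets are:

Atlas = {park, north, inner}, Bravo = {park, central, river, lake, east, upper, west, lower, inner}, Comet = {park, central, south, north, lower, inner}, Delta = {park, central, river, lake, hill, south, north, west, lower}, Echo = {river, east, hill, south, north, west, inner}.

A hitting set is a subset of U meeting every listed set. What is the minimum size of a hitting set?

2

H = {north, inner} meets every set (each contains at least one member of H), and |H| = 2.
No single point lies in every set, so at least 2 are needed and 2 is optimal.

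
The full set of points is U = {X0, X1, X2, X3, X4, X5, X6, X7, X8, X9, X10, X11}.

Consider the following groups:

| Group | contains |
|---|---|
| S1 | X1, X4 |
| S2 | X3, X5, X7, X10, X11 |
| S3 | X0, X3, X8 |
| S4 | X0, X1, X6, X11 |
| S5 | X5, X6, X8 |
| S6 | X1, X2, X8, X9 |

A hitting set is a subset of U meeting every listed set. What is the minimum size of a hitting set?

Take H = {X1, X3, X5}. Each listed group contains at least one of these, so H is a hitting set of size 3.
No choice of 2 points meets every group, so 3 is the minimum.

3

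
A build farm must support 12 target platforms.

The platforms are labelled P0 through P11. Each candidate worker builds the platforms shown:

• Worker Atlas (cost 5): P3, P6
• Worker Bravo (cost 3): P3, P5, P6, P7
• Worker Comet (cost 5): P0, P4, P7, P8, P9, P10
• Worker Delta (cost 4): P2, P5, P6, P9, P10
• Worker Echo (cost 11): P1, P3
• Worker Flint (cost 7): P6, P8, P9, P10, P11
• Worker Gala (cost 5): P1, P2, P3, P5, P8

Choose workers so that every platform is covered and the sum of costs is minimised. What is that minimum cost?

17

Comet, Flint, Gala together cover every platform (Comet ∪ Flint ∪ Gala = {P0, P1, P2, P3, P4, P5, P6, P7, P8, P9, P10, P11}); total cost 5 + 7 + 5 = 17.
The greedy pick Bravo, Comet, Gala, Flint costs 20; no covering selection beats 17.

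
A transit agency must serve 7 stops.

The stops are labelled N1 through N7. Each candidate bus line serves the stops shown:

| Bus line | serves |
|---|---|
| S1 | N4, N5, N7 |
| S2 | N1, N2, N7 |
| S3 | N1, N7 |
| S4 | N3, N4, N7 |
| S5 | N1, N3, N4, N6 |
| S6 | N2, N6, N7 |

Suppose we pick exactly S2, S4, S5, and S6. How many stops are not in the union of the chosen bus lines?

Union of S2, S4, S5, S6 = {N1, N2, N3, N4, N6, N7}.
Not covered: N5 — 1 stop.

1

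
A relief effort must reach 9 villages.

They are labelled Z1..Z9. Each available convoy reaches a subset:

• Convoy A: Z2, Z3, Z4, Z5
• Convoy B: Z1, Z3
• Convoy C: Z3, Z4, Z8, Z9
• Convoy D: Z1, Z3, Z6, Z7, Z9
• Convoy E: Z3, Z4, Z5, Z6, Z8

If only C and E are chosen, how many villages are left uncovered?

3

Union of C, E = {Z3, Z4, Z5, Z6, Z8, Z9}.
Not covered: Z1, Z2, Z7 — 3 villages.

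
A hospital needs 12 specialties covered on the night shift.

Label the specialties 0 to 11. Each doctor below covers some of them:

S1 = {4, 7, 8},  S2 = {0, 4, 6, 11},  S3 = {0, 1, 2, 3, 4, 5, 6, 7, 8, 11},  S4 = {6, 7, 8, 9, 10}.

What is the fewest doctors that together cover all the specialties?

2

S3 and S4 together: S3 ∪ S4 = {0, 1, 2, 3, 4, 5, 6, 7, 8, 9, 10, 11} — every specialty is covered.
No single doctor has all 12 specialties (the largest, S3, has 10), so 2 is optimal.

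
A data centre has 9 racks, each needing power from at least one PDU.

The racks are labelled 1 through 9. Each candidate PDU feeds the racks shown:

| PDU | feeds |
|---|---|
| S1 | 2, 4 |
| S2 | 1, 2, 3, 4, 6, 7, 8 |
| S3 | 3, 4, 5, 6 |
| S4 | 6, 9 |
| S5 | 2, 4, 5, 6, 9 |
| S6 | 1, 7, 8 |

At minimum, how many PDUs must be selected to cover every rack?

2

Take {S2, S5}. Their union is {1, 2, 3, 4, 5, 6, 7, 8, 9}, which is all 9 racks.
No single PDU has all 9 racks (the largest, S2, has 7), so 2 is optimal.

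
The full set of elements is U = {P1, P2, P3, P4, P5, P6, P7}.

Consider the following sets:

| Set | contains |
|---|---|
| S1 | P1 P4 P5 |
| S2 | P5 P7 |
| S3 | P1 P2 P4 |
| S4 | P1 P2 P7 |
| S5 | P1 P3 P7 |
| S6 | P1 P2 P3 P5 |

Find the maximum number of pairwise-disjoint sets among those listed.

2

S2, S3 are pairwise disjoint (S2={P5,P7}; S3={P1,P2,P4}).
Every remaining set overlaps one of these, and no 3 of the listed sets are pairwise disjoint, so 2 is the maximum.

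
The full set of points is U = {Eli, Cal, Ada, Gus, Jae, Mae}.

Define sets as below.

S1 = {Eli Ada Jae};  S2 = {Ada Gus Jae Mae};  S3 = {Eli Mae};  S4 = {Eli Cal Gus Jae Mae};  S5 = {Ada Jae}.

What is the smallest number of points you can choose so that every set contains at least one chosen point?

2

H = {Jae, Mae} meets every set (each contains at least one member of H), and |H| = 2.
The sets S3, S5 are pairwise disjoint, so any hitting set needs a separate point for each — at least 2. Hence 2 is optimal.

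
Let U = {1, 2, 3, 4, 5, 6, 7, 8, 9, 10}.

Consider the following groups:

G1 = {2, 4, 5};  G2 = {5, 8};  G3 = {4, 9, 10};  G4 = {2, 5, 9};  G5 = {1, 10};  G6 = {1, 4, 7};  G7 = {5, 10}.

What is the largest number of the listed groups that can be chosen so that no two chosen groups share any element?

G2, G5 are pairwise disjoint (G2={5,8}; G5={1,10}).
Every remaining group overlaps one of these, and no 3 of the listed groups are pairwise disjoint, so 2 is the maximum.

2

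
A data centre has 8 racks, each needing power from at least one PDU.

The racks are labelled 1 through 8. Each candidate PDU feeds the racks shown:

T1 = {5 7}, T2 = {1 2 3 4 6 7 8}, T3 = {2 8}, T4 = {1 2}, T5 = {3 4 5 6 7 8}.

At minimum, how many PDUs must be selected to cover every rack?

Take {T1, T2}. Their union is {1, 2, 3, 4, 5, 6, 7, 8}, which is all 8 racks.
No single PDU has all 8 racks (the largest, T2, has 7), so 2 is optimal.

2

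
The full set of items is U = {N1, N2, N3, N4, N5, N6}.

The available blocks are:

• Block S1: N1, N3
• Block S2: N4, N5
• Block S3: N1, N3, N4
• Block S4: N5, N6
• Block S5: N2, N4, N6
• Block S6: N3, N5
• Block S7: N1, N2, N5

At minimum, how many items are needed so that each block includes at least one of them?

3

H = {N3, N5, N6} meets every block (each contains at least one member of H), and |H| = 3.
No choice of 2 items meets every block, so 3 is the minimum.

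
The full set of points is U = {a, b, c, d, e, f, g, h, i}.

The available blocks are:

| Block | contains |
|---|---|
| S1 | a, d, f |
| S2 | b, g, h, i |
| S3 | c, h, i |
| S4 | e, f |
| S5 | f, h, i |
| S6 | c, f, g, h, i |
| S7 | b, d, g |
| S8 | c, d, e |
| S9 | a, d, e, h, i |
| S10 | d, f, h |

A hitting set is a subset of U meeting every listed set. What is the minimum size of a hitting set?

3

The 3 points {d, f, i} hit every block.
The blocks S3, S4, S7 are pairwise disjoint, so any hitting set needs a separate point for each — at least 3. Hence 3 is optimal.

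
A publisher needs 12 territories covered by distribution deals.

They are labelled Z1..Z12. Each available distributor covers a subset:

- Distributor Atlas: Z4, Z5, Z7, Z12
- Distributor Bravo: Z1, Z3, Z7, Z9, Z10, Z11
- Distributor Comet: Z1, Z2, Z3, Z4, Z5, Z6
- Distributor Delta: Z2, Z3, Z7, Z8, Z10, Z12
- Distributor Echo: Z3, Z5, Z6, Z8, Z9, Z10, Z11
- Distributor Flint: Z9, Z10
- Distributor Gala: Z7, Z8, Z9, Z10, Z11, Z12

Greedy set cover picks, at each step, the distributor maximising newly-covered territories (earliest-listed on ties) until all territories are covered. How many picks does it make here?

3

Greedy: pick Echo (covers 7 new) → pick Atlas (covers 3 new) → pick Comet (covers 2 new). Total picks: 3.
(The true minimum cover uses only 2 distributors, so greedy is not optimal here.)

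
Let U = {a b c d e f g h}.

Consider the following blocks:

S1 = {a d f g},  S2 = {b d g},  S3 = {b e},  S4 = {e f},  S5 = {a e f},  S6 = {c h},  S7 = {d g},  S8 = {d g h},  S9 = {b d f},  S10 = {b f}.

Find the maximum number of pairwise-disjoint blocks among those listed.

3

S1, S3, S6 are pairwise disjoint (S1={a,d,f,g}; S3={b,e}; S6={c,h}).
Every remaining block overlaps one of these, and no 4 of the listed blocks are pairwise disjoint, so 3 is the maximum.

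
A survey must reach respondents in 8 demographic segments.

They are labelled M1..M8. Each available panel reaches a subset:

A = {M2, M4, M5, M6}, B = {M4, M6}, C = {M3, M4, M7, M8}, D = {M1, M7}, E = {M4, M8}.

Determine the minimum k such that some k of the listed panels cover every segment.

A and C and D together: A ∪ C ∪ D = {M1, M2, M3, M4, M5, M6, M7, M8} — every segment is covered.
Only D contains M1, so D is forced; the remaining 6 segments need at least 2 more panels (each remaining panel adds at most 4) — so at least 3 panels are needed, and 3 is optimal.

3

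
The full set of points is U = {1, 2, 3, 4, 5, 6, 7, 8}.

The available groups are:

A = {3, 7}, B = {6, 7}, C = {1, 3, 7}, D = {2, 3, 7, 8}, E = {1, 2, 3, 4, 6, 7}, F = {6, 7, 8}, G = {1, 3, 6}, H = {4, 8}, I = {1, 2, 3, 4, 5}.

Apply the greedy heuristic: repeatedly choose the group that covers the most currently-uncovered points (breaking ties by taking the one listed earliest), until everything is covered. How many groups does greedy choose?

3

Greedy: pick E (covers 6 new) → pick D (covers 1 new) → pick I (covers 1 new). Total picks: 3.
(The true minimum cover uses only 2 groups, so greedy is not optimal here.)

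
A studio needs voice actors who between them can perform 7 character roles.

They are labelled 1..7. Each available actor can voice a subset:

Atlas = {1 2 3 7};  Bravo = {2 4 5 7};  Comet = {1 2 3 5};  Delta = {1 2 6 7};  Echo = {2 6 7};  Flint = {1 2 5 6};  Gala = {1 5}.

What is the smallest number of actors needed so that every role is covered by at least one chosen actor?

Atlas and Bravo and Flint together: Atlas ∪ Bravo ∪ Flint = {1, 2, 3, 4, 5, 6, 7} — every role is covered.
Only Bravo contains 4, so Bravo is forced; the remaining 3 roles need at least 2 more actors (each remaining actor adds at most 2) — so at least 3 actors are needed, and 3 is optimal.

3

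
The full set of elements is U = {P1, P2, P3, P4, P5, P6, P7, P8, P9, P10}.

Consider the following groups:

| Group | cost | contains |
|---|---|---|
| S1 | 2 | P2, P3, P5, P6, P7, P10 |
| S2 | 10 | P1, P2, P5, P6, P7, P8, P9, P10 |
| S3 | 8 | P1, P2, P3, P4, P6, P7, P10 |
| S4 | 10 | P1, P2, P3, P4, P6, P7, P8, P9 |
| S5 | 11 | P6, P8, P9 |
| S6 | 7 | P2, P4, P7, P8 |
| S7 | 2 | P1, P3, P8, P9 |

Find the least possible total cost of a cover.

11

S1, S6, S7 together cover every element (S1 ∪ S6 ∪ S7 = {P1, P2, P3, P4, P5, P6, P7, P8, P9, P10}); total cost 2 + 7 + 2 = 11.
No covering selection has total cost below 11.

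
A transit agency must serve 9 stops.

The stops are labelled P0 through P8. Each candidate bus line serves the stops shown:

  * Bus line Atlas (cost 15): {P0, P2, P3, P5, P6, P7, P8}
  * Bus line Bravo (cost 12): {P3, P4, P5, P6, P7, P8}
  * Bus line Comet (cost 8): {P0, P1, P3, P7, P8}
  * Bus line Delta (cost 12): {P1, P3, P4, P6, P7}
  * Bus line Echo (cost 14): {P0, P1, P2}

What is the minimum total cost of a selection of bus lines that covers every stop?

Bravo, Echo together cover every stop (Bravo ∪ Echo = {P0, P1, P2, P3, P4, P5, P6, P7, P8}); total cost 12 + 14 = 26.
The greedy pick Comet, Bravo, Echo costs 34; no covering selection beats 26.

26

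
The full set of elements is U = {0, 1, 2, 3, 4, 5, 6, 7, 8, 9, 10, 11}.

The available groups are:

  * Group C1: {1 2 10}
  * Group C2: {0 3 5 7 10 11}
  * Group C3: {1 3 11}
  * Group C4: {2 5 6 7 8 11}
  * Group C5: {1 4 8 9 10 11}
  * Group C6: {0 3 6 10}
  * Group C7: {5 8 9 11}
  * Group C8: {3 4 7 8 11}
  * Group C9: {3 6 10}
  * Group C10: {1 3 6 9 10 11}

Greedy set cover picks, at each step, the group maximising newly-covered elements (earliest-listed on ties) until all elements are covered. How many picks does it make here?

3

Greedy: pick C2 (covers 6 new) → pick C5 (covers 4 new) → pick C4 (covers 2 new). Total picks: 3.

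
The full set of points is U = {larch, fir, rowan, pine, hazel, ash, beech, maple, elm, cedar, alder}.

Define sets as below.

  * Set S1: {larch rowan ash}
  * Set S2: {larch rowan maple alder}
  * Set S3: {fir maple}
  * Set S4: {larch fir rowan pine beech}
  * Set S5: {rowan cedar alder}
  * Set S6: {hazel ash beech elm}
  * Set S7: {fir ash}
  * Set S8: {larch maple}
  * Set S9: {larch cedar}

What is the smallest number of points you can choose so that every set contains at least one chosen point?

H = {larch, fir, elm, alder} meets every set (each contains at least one member of H), and |H| = 4.
No choice of 3 points meets every set, so 4 is the minimum.

4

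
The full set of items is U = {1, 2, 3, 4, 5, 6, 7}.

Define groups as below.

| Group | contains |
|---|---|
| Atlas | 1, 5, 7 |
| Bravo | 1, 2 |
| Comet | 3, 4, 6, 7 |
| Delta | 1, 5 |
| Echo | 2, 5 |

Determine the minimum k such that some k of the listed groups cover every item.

Comet and Delta and Echo together: Comet ∪ Delta ∪ Echo = {1, 2, 3, 4, 5, 6, 7} — every item is covered.
Only Comet contains 3, so Comet is forced; the remaining 3 items need at least 2 more groups (each remaining group adds at most 2) — so at least 3 groups are needed, and 3 is optimal.

3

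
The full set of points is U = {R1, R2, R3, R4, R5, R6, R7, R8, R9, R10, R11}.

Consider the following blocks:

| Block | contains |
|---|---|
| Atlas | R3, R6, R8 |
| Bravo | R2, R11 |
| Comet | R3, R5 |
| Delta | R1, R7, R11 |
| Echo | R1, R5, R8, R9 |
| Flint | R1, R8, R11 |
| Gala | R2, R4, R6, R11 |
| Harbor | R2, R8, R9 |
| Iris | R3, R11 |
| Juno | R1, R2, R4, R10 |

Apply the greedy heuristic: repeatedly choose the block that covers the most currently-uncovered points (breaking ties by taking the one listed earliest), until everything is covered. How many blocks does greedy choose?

5

Greedy: pick Echo (covers 4 new) → pick Gala (covers 4 new) → pick Atlas (covers 1 new) → pick Delta (covers 1 new) → pick Juno (covers 1 new). Total picks: 5.
(The true minimum cover uses only 4 blocks, so greedy is not optimal here.)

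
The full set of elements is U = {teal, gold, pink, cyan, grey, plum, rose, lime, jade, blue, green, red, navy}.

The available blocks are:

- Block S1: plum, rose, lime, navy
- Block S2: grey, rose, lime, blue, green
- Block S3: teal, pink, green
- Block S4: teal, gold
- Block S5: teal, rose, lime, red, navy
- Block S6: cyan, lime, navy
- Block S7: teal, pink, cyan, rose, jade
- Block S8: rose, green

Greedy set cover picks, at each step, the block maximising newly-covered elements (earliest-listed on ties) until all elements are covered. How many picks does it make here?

Greedy: pick S2 (covers 5 new) → pick S7 (covers 4 new) → pick S1 (covers 2 new) → pick S4 (covers 1 new) → pick S5 (covers 1 new). Total picks: 5.

5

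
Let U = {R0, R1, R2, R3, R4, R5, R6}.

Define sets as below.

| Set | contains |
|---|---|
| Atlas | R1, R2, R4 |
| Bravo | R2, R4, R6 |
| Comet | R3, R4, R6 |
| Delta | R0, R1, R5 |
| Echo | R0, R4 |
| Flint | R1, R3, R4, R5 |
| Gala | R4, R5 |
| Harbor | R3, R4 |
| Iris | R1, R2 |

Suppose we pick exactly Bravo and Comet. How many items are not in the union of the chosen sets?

Union of Bravo, Comet = {R2, R3, R4, R6}.
Not covered: R0, R1, R5 — 3 items.

3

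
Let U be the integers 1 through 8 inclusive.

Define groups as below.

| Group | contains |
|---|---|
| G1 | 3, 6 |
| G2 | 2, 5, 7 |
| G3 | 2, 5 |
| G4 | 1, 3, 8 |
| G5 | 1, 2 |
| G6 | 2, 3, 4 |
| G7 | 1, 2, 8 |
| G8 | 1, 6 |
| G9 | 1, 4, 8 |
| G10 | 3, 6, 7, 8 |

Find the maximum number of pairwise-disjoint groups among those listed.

3

G1, G2, G9 are pairwise disjoint (G1={3,6}; G2={2,5,7}; G9={1,4,8}).
Every remaining group overlaps one of these, and no 4 of the listed groups are pairwise disjoint, so 3 is the maximum.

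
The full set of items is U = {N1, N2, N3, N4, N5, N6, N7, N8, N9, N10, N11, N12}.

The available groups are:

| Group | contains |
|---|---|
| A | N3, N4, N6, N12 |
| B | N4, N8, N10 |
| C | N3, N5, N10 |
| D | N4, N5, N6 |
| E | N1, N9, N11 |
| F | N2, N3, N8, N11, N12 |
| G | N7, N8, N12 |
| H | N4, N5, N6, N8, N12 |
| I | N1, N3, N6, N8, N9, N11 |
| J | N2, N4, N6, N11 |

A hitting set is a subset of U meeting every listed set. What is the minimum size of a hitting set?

Take T = {N3, N6, N8, N11}. Each listed group contains at least one of these, so T is a hitting set of size 4.
No choice of 3 items meets every group, so 4 is the minimum.

4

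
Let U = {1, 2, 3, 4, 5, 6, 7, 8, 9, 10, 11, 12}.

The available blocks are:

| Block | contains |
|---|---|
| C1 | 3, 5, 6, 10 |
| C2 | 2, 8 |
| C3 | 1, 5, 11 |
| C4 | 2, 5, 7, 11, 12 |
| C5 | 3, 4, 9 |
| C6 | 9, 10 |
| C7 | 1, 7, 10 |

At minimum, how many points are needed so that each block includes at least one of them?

H = {2, 5, 9, 10} meets every block (each contains at least one member of H), and |H| = 4.
No choice of 3 points meets every block, so 4 is the minimum.

4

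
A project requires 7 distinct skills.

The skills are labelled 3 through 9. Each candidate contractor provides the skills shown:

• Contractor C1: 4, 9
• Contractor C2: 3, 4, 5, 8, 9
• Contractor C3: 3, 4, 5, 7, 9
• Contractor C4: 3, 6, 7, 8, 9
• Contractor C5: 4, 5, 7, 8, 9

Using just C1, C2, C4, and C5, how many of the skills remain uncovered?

Union of C1, C2, C4, C5 = {3, 4, 5, 6, 7, 8, 9} — that's every skill, so 0 are uncovered.

0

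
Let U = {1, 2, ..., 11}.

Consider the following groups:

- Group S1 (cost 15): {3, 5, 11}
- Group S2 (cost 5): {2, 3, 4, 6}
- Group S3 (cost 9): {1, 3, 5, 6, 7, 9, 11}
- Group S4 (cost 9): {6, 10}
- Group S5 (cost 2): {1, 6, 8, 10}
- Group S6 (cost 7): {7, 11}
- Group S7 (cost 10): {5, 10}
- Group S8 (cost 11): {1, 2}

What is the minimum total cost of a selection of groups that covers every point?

16

S2, S3, S5 together cover every point (S2 ∪ S3 ∪ S5 = {1, 2, 3, 4, 5, 6, 7, 8, 9, 10, 11}); total cost 5 + 9 + 2 = 16.
No covering selection has total cost below 16.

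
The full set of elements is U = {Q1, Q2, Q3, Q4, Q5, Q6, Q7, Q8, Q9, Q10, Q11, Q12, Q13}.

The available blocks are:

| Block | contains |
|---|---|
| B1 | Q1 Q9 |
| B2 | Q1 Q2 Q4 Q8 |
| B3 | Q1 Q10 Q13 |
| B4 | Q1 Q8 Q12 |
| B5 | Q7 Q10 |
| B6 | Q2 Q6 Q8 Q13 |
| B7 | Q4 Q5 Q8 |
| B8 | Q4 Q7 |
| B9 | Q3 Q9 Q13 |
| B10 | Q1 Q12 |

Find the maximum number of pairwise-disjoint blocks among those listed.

B5, B7, B9, B10 are pairwise disjoint (B5={Q7,Q10}; B7={Q4,Q5,Q8}; B9={Q3,Q9,Q13}; B10={Q1,Q12}).
Every remaining block overlaps one of these, and no 5 of the listed blocks are pairwise disjoint, so 4 is the maximum.

4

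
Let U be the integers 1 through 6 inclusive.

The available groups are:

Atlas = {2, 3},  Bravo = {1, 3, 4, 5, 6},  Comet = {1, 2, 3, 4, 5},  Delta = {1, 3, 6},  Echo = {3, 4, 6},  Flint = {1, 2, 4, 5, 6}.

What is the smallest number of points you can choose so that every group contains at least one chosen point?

2

The 2 points {3, 5} hit every group.
No single point lies in every group, so at least 2 are needed and 2 is optimal.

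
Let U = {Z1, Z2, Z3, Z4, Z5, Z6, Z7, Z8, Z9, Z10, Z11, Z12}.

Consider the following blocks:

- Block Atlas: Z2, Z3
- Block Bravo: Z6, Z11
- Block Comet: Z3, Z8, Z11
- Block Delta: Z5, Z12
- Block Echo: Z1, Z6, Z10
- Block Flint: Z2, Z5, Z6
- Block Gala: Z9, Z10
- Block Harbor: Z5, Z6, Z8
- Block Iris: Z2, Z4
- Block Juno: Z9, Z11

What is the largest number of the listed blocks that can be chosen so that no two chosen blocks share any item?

Atlas, Delta, Echo, Juno are pairwise disjoint (Atlas={Z2,Z3}; Delta={Z5,Z12}; Echo={Z1,Z6,Z10}; Juno={Z9,Z11}).
Every remaining block overlaps one of these, and no 5 of the listed blocks are pairwise disjoint, so 4 is the maximum.

4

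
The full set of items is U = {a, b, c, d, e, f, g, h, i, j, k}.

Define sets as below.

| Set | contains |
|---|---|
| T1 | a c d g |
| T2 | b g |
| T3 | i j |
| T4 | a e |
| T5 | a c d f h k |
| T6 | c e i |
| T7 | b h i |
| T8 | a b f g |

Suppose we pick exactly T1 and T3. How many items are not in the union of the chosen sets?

Union of T1, T3 = {a, c, d, g, i, j}.
Not covered: b, e, f, h, k — 5 items.

5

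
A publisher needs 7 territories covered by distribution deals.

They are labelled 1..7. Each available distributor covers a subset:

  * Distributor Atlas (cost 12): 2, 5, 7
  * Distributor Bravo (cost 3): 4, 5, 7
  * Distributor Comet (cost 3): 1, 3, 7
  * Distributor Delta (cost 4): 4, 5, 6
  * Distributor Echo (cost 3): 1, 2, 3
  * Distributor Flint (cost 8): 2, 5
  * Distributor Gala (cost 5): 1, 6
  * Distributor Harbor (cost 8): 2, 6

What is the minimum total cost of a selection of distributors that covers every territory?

10

Bravo, Delta, Echo together cover every territory (Bravo ∪ Delta ∪ Echo = {1, 2, 3, 4, 5, 6, 7}); total cost 3 + 4 + 3 = 10.
No covering selection has total cost below 10.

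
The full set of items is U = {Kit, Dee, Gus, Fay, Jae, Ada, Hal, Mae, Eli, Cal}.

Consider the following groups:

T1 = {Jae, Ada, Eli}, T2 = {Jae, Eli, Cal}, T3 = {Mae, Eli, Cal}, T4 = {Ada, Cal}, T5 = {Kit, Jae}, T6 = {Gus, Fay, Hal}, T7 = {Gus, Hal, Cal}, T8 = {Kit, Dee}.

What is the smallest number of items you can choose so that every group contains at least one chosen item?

4

Take H = {Kit, Gus, Jae, Cal}. Each listed group contains at least one of these, so H is a hitting set of size 4.
No choice of 3 items meets every group, so 4 is the minimum.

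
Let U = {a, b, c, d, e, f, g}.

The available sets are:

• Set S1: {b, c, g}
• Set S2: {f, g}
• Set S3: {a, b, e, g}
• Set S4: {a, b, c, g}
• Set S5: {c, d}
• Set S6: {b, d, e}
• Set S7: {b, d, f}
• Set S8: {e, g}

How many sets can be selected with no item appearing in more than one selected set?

S7, S8 are pairwise disjoint (S7={b,d,f}; S8={e,g}).
Every remaining set overlaps one of these, and no 3 of the listed sets are pairwise disjoint, so 2 is the maximum.

2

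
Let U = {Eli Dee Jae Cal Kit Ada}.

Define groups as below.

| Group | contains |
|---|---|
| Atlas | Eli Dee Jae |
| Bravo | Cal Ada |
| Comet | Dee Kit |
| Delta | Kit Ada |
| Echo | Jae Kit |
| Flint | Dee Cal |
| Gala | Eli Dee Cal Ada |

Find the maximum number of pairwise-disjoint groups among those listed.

2

Atlas, Bravo are pairwise disjoint (Atlas={Eli,Dee,Jae}; Bravo={Cal,Ada}).
Every remaining group overlaps one of these, and no 3 of the listed groups are pairwise disjoint, so 2 is the maximum.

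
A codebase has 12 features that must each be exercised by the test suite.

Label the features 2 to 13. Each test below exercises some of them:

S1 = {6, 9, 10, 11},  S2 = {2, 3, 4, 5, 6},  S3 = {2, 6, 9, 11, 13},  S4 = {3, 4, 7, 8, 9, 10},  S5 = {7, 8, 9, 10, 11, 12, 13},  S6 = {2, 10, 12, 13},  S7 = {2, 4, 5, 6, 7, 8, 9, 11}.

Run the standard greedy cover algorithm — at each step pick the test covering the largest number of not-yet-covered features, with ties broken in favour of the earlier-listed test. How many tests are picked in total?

3

Greedy: pick S7 (covers 8 new) → pick S5 (covers 3 new) → pick S2 (covers 1 new). Total picks: 3.
(The true minimum cover uses only 2 tests, so greedy is not optimal here.)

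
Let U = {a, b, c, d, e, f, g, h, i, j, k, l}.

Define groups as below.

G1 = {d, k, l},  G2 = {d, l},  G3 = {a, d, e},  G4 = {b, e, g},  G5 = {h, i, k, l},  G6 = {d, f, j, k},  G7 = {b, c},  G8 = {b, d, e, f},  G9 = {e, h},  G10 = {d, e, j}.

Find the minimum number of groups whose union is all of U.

5

G3, G4, G5, G6, and G7 cover everything between them: the union {a, b, c, d, e, f, g, h, i, j, k, l} is all of U.
No 4 of the 10 groups cover everything (all 210 combinations miss at least one element), so 5 is optimal.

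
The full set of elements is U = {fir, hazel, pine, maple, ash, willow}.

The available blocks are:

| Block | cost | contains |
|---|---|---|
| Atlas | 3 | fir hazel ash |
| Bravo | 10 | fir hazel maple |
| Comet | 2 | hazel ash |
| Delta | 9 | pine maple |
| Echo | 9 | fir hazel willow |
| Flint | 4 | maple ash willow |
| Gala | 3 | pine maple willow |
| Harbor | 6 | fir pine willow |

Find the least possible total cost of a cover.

Atlas, Gala together cover every element (Atlas ∪ Gala = {fir, hazel, pine, maple, ash, willow}); total cost 3 + 3 = 6.
No covering selection has total cost below 6.

6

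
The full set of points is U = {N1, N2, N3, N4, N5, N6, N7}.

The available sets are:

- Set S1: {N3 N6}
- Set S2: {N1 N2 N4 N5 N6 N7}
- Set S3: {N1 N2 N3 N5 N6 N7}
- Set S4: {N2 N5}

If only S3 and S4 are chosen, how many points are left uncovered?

Union of S3, S4 = {N1, N2, N3, N5, N6, N7}.
Not covered: N4 — 1 point.

1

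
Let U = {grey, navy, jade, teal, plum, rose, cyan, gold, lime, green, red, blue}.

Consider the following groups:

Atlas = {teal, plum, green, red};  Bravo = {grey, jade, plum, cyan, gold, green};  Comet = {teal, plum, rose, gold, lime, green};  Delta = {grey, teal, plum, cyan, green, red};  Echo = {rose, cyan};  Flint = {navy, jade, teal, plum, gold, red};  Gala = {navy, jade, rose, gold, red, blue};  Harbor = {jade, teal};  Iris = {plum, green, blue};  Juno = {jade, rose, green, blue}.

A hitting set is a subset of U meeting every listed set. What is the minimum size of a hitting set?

3

The 3 items {jade, cyan, green} hit every group.
The groups Echo, Harbor, Iris are pairwise disjoint, so any hitting set needs a separate item for each — at least 3. Hence 3 is optimal.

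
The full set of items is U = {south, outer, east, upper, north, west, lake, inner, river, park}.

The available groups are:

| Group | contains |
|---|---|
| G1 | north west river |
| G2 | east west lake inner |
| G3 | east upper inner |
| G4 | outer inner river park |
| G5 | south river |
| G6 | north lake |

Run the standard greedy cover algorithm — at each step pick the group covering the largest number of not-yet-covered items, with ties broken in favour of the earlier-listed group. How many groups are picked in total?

Greedy: pick G2 (covers 4 new) → pick G4 (covers 3 new) → pick G1 (covers 1 new) → pick G3 (covers 1 new) → pick G5 (covers 1 new). Total picks: 5.

5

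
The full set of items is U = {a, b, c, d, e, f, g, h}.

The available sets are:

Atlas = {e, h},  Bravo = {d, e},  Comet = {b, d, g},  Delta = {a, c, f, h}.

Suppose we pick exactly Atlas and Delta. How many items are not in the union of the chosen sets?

3

Union of Atlas, Delta = {a, c, e, f, h}.
Not covered: b, d, g — 3 items.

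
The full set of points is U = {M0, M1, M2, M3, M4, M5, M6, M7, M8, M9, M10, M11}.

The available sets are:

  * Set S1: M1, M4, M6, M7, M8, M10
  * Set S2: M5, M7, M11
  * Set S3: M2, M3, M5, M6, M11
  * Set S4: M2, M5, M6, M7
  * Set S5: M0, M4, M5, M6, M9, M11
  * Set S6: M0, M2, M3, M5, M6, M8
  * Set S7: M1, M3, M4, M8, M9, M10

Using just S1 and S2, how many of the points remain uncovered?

Union of S1, S2 = {M1, M4, M5, M6, M7, M8, M10, M11}.
Not covered: M0, M2, M3, M9 — 4 points.

4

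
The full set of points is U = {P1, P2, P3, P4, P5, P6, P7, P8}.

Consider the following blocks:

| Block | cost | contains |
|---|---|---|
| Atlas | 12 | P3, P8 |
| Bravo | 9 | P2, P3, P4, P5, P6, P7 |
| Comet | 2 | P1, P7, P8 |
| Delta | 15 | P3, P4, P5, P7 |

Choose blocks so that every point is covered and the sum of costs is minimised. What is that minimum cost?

11

Bravo, Comet together cover every point (Bravo ∪ Comet = {P1, P2, P3, P4, P5, P6, P7, P8}); total cost 9 + 2 = 11.
No covering selection has total cost below 11.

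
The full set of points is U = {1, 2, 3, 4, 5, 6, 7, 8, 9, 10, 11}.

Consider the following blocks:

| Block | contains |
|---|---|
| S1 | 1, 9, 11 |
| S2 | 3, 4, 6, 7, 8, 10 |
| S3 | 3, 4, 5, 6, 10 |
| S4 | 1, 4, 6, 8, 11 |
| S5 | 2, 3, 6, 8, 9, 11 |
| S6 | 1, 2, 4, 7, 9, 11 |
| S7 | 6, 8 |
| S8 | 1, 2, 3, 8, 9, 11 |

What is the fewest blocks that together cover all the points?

S3, S5, and S6 cover everything between them: the union {1, 2, 3, 4, 5, 6, 7, 8, 9, 10, 11} is all of U.
Only S3 contains 5, so S3 is forced; the remaining 6 points need at least 2 more blocks (each remaining block adds at most 5) — so at least 3 blocks are needed, and 3 is optimal.

3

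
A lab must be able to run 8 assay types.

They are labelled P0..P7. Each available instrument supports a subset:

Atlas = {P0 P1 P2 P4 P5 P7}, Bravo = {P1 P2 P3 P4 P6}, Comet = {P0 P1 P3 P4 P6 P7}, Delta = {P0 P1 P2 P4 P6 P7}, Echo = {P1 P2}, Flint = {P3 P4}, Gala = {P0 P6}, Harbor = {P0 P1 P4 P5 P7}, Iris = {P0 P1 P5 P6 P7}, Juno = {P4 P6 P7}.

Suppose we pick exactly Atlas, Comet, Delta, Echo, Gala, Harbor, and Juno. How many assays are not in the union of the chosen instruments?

0

Union of Atlas, Comet, Delta, Echo, Gala, Harbor, Juno = {P0, P1, P2, P3, P4, P5, P6, P7} — that's every assay, so 0 are uncovered.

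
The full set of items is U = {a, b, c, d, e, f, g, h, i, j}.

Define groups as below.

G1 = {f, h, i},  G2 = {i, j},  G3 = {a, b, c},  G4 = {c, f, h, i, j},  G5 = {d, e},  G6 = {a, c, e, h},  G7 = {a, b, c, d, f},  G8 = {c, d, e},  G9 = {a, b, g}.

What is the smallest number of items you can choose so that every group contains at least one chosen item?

Take T = {a, e, i}. Each listed group contains at least one of these, so T is a hitting set of size 3.
The groups G2, G5, G9 are pairwise disjoint, so any hitting set needs a separate item for each — at least 3. Hence 3 is optimal.

3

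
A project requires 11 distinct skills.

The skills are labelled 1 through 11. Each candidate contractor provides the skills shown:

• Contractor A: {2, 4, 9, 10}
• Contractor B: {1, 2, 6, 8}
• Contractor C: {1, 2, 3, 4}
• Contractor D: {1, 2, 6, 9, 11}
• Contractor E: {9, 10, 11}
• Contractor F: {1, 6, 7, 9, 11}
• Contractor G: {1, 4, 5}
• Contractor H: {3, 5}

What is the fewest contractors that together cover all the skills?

4

A and B and F and H together: A ∪ B ∪ F ∪ H = {1, 2, 3, 4, 5, 6, 7, 8, 9, 10, 11} — every skill is covered.
Only B contains 8, so B is forced; the remaining 7 skills need at least 3 more contractors (each remaining contractor adds at most 3) — so at least 4 contractors are needed, and 4 is optimal.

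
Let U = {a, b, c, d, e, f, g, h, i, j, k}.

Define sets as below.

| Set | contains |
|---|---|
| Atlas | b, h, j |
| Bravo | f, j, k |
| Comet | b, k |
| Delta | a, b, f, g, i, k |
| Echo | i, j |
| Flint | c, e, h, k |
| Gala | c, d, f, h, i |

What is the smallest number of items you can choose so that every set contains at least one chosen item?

3

T = {d, j, k} meets every set (each contains at least one member of T), and |T| = 3.
No choice of 2 items meets every set, so 3 is the minimum.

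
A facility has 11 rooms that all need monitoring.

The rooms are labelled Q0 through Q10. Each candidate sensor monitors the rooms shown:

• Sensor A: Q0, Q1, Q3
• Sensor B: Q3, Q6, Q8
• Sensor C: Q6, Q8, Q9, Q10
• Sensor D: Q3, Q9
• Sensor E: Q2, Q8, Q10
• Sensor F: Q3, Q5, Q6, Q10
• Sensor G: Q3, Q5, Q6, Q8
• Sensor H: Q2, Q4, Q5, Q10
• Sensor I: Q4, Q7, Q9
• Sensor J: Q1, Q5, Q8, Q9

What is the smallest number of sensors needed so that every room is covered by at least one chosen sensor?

4

Take {A, E, G, I}. Their union is {Q0, Q1, Q2, Q3, Q4, Q5, Q6, Q7, Q8, Q9, Q10}, which is all 11 rooms.
No 3 of the 10 sensors cover everything (all 120 combinations miss at least one room), so 4 is optimal.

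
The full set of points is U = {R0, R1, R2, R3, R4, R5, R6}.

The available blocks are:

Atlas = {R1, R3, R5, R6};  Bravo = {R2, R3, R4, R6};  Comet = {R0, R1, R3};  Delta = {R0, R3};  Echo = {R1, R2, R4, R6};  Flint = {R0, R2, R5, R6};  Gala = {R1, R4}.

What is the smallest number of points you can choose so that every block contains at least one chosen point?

Take H = {R1, R2, R3}. Each listed block contains at least one of these, so H is a hitting set of size 3.
No choice of 2 points meets every block, so 3 is the minimum.

3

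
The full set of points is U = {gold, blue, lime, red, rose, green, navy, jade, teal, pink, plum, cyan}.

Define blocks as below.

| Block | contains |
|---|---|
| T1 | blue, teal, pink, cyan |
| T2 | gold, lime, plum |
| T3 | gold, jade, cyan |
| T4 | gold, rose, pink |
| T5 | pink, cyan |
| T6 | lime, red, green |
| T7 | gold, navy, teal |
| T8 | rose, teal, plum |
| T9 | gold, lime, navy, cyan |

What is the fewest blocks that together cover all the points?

T1, T3, T6, T8, and T9 cover everything between them: the union {gold, blue, lime, red, rose, green, navy, jade, teal, pink, plum, cyan} is all of U.
No 4 of the 9 blocks cover everything (all 126 combinations miss at least one point), so 5 is optimal.

5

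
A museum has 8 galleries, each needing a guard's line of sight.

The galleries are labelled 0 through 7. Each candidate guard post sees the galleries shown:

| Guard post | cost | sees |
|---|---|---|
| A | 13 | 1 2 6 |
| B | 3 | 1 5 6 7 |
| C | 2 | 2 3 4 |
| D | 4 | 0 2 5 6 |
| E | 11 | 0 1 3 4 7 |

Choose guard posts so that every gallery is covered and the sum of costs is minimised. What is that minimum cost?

9

B, C, D together cover every gallery (B ∪ C ∪ D = {0, 1, 2, 3, 4, 5, 6, 7}); total cost 3 + 2 + 4 = 9.
No covering selection has total cost below 9.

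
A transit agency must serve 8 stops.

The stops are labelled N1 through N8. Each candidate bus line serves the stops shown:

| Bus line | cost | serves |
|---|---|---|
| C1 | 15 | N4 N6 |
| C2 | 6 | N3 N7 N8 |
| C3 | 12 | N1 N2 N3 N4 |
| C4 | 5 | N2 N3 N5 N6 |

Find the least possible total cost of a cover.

C2, C3, C4 together cover every stop (C2 ∪ C3 ∪ C4 = {N1, N2, N3, N4, N5, N6, N7, N8}); total cost 6 + 12 + 5 = 23.
No covering selection has total cost below 23.

23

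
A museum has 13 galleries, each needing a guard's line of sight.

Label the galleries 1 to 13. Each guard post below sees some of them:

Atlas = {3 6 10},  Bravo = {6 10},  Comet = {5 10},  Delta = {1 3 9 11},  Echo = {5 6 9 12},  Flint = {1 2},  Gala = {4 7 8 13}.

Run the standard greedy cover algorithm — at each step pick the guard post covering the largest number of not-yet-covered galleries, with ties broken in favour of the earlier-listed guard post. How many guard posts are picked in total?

5

Greedy: pick Delta (covers 4 new) → pick Gala (covers 4 new) → pick Echo (covers 3 new) → pick Atlas (covers 1 new) → pick Flint (covers 1 new). Total picks: 5.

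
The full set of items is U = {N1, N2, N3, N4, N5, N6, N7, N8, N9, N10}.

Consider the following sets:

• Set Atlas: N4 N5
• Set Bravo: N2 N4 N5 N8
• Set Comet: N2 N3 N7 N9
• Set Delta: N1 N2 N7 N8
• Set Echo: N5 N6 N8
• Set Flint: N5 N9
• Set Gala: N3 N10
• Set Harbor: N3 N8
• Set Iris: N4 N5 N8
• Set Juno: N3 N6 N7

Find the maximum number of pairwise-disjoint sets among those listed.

Delta, Flint, Gala are pairwise disjoint (Delta={N1,N2,N7,N8}; Flint={N5,N9}; Gala={N3,N10}).
Every remaining set overlaps one of these, and no 4 of the listed sets are pairwise disjoint, so 3 is the maximum.

3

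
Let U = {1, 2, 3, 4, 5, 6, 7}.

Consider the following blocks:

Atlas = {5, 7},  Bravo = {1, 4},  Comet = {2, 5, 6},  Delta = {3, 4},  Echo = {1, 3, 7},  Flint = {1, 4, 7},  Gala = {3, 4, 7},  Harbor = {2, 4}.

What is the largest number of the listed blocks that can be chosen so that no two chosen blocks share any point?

2

Atlas, Bravo are pairwise disjoint (Atlas={5,7}; Bravo={1,4}).
Every remaining block overlaps one of these, and no 3 of the listed blocks are pairwise disjoint, so 2 is the maximum.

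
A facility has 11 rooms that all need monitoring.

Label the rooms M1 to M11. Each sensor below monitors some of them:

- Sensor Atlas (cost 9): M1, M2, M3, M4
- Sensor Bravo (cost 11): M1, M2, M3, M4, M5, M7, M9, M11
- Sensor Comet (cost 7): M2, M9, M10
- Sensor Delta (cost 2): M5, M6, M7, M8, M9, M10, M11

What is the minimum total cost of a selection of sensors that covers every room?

Atlas, Delta together cover every room (Atlas ∪ Delta = {M1, M2, M3, M4, M5, M6, M7, M8, M9, M10, M11}); total cost 9 + 2 = 11.
No covering selection has total cost below 11.

11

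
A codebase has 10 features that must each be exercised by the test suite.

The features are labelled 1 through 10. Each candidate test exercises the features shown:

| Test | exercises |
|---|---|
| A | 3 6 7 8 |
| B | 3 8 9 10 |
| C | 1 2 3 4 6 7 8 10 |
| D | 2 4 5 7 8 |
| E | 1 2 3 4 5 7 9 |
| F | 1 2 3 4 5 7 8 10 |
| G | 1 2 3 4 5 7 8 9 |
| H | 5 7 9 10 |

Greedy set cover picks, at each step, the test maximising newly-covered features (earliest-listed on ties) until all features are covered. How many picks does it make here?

2

Greedy: pick C (covers 8 new) → pick E (covers 2 new). Total picks: 2.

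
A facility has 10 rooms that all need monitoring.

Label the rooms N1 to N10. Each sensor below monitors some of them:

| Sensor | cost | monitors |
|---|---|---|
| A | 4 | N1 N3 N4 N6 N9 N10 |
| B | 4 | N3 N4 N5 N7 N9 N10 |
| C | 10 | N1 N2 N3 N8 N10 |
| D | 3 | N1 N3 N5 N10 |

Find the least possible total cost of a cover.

18

A, B, C together cover every room (A ∪ B ∪ C = {N1, N2, N3, N4, N5, N6, N7, N8, N9, N10}); total cost 4 + 4 + 10 = 18.
No covering selection has total cost below 18.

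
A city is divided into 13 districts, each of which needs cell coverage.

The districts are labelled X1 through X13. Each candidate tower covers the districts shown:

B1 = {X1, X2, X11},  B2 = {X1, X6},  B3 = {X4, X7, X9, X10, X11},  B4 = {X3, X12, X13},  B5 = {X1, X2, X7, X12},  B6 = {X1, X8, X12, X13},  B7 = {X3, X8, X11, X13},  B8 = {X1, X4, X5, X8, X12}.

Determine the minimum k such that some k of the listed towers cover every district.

B1 and B2 and B3 and B7 and B8 together: B1 ∪ B2 ∪ B3 ∪ B7 ∪ B8 = {X1, X2, X3, X4, X5, X6, X7, X8, X9, X10, X11, X12, X13} — every district is covered.
No 4 of the 8 towers cover everything (all 70 combinations miss at least one district), so 5 is optimal.

5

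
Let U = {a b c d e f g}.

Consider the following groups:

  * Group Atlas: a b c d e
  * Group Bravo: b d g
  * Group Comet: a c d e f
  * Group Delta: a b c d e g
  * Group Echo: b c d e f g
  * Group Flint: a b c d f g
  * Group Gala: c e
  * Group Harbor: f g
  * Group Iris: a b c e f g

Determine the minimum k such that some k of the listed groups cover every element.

2

Take {Comet, Echo}. Their union is {a, b, c, d, e, f, g}, which is all 7 elements.
No single group has all 7 elements (the largest, Delta, has 6), so 2 is optimal.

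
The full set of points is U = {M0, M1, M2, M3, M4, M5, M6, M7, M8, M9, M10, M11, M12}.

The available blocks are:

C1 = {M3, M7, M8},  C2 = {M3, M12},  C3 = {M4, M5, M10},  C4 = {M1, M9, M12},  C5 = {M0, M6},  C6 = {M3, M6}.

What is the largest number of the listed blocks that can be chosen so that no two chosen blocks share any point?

4

C1, C3, C4, C5 are pairwise disjoint (C1={M3,M7,M8}; C3={M4,M5,M10}; C4={M1,M9,M12}; C5={M0,M6}).
Every remaining block overlaps one of these, and no 5 of the listed blocks are pairwise disjoint, so 4 is the maximum.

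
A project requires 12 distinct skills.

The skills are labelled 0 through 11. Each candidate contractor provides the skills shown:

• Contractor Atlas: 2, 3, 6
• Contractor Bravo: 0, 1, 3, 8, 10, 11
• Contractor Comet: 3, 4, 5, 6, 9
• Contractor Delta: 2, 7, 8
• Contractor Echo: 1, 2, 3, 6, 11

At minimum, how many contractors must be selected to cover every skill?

Bravo and Comet and Delta together: Bravo ∪ Comet ∪ Delta = {0, 1, 2, 3, 4, 5, 6, 7, 8, 9, 10, 11} — every skill is covered.
Only Bravo contains 0, so Bravo is forced; the remaining 6 skills need at least 2 more contractors (each remaining contractor adds at most 4) — so at least 3 contractors are needed, and 3 is optimal.

3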